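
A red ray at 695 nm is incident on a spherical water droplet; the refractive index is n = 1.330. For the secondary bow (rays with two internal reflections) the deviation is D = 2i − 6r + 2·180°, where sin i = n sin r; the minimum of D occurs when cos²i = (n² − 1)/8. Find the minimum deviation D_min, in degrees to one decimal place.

cos²i = (1.76890 − 1)/8 = 0.09611; i = arccos(0.31002) = 71.940°.
sin r = sin 71.940°/1.330 = 0.71483; r = 45.630°.
D_min = 2·71.940° − 6·45.630° + 360° = 230.101°.

230.1°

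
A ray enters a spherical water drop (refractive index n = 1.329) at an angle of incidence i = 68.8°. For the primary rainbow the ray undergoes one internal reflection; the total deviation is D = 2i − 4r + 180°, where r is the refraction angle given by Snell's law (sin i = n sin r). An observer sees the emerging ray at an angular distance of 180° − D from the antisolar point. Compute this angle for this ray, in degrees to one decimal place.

sin r = sin 68.8° / 1.329 = 0.9323/1.329 = 0.7015; r = 44.55°.
D = 2·68.8° − 4·44.55° + 180° = 137.60° − 178.20° + 180° = 139.40°.
Angle from antisolar point = 180° − D = 40.60°.

40.6°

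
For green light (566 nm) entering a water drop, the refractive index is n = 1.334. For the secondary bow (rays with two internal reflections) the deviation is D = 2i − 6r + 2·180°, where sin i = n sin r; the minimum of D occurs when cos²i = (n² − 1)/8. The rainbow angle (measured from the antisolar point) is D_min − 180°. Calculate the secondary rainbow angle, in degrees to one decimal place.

cos²i = (1.77956 − 1)/8 = 0.09744; i = arccos(0.31216) = 71.810°.
sin r = sin 71.810°/1.334 = 0.71217; r = 45.411°.
D_min = 2·71.810° − 6·45.411° + 360° = 231.153°.
Rainbow angle = D_min − 180° = 51.153°.

51.2°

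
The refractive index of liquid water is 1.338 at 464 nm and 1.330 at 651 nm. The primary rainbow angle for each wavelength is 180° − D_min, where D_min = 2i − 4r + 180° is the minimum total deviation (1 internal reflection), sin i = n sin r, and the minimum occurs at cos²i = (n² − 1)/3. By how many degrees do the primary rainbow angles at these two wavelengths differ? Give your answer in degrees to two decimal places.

At 464 nm (n = 1.338): cos²i = 0.26341 → i = 59.120°, r = 39.899°, D_min = 138.643°, rainbow angle = 41.357°.
At 651 nm (n = 1.330): cos²i = 0.25630 → i = 59.585°, r = 40.422°, D_min = 137.484°, rainbow angle = 42.516°.
Angular width = |41.357° − 42.516°| = 1.160°.

1.16°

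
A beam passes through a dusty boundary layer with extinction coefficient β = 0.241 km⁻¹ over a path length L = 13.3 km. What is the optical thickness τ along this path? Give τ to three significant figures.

τ = β·L = 0.241 × 13.3 = 3.2053.

3.21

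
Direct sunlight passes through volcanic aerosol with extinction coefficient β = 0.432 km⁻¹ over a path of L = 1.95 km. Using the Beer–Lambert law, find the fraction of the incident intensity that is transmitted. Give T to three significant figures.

τ = β·L = 0.432 × 1.95 = 0.8424.
T = exp(−0.8424) = 0.4307.

0.431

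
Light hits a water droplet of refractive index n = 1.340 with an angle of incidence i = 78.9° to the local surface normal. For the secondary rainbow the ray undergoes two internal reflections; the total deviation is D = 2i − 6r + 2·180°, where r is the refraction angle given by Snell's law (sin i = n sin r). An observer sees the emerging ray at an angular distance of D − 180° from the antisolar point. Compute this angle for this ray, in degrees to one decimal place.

55.3°

sin r = sin 78.9° / 1.340 = 0.9813/1.340 = 0.7323; r = 47.08°.
D = 2·78.9° − 6·47.08° + 2·180° = 157.80° − 282.48° + 360° = 235.32°.
Angle from antisolar point = D − 180° = 55.32°.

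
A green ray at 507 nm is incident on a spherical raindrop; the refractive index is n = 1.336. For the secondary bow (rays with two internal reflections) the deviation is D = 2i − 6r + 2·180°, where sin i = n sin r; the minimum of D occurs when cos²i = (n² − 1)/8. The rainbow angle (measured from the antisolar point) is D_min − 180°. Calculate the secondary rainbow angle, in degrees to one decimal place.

51.7°

cos²i = (1.78490 − 1)/8 = 0.09811; i = arccos(0.31323) = 71.746°.
sin r = sin 71.746°/1.336 = 0.71084; r = 45.303°.
D_min = 2·71.746° − 6·45.303° + 360° = 231.674°.
Rainbow angle = D_min − 180° = 51.674°.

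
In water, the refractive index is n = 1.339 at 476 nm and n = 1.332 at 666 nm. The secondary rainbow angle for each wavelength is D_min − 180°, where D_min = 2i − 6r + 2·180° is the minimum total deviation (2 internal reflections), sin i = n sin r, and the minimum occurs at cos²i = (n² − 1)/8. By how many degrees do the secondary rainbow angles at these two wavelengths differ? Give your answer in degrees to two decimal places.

1.82°

At 476 nm (n = 1.339): cos²i = 0.09912 → i = 71.650°, r = 45.141°, D_min = 232.451°, rainbow angle = 52.451°.
At 666 nm (n = 1.332): cos²i = 0.09678 → i = 71.875°, r = 45.520°, D_min = 230.628°, rainbow angle = 50.628°.
Angular width = |52.451° − 50.628°| = 1.823°.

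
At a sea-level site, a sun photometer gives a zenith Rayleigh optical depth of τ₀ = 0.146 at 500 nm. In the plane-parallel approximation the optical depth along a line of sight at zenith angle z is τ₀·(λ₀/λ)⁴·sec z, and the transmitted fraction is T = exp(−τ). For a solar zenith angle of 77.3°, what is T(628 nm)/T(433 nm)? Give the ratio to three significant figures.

Airmass: sec 77.3° = 4.5486.
τ(628 nm) = 0.146 × (500/628)⁴ × 4.5486 = 0.146 × 0.4018 × 4.5486 = 0.2669.
τ(433 nm) = 0.146 × (500/433)⁴ × 4.5486 = 0.146 × 1.7780 × 4.5486 = 1.1808.
T(628)/T(433) = exp(τ_B − τ_A) = exp(0.9139) = 2.4940.

2.49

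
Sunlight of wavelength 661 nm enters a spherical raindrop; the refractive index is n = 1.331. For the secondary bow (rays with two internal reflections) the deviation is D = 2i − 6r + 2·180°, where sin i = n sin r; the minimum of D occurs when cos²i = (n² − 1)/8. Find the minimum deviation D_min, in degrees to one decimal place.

cos²i = (1.77156 − 1)/8 = 0.09645; i = arccos(0.31056) = 71.907°.
sin r = sin 71.907°/1.331 = 0.71417; r = 45.575°.
D_min = 2·71.907° − 6·45.575° + 360° = 230.365°.

230.4°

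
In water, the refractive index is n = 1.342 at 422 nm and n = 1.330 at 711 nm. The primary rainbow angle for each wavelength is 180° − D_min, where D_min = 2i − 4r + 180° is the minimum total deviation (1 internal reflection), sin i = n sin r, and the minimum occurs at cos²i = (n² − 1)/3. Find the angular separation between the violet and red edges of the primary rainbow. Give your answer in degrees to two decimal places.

1.73°

At 422 nm (n = 1.342): cos²i = 0.26699 → i = 58.888°, r = 39.641°, D_min = 139.213°, rainbow angle = 40.787°.
At 711 nm (n = 1.330): cos²i = 0.25630 → i = 59.585°, r = 40.422°, D_min = 137.484°, rainbow angle = 42.516°.
Angular width = |40.787° − 42.516°| = 1.729°.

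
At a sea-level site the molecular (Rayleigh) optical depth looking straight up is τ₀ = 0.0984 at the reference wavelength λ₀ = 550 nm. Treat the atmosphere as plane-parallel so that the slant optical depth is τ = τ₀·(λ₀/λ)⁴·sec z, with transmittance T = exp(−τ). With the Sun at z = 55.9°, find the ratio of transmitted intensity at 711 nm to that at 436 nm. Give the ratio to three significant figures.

Airmass: sec 55.9° = 1.7837.
τ(711 nm) = 0.0984 × (550/711)⁴ × 1.7837 = 0.0984 × 0.3581 × 1.7837 = 0.0628.
τ(436 nm) = 0.0984 × (550/436)⁴ × 1.7837 = 0.0984 × 2.5322 × 1.7837 = 0.4444.
T(711)/T(436) = exp(τ_B − τ_A) = exp(0.3816) = 1.4646.

1.46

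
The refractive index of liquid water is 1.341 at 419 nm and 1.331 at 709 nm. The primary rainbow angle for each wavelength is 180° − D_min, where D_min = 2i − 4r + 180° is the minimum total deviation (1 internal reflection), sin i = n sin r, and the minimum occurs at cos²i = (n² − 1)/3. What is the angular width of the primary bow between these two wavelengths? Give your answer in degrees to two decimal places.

At 419 nm (n = 1.341): cos²i = 0.26609 → i = 58.946°, r = 39.705°, D_min = 139.071°, rainbow angle = 40.929°.
At 709 nm (n = 1.331): cos²i = 0.25719 → i = 59.527°, r = 40.356°, D_min = 137.630°, rainbow angle = 42.370°.
Angular width = |40.929° − 42.370°| = 1.441°.

1.44°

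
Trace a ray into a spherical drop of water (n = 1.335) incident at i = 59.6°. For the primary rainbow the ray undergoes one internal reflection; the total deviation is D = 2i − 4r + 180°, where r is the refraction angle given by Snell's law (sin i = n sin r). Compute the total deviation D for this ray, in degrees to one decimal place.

138.2°

sin r = sin 59.6° / 1.335 = 0.8625/1.335 = 0.6461; r = 40.25°.
D = 2·59.6° − 4·40.25° + 180° = 119.20° − 160.99° + 180° = 138.21°.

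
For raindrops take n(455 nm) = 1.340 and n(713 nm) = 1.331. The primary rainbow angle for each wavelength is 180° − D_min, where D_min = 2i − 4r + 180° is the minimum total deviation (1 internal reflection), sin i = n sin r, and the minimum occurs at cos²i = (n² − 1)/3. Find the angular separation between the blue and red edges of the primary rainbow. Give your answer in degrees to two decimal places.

1.30°

At 455 nm (n = 1.340): cos²i = 0.26520 → i = 59.004°, r = 39.770°, D_min = 138.929°, rainbow angle = 41.071°.
At 713 nm (n = 1.331): cos²i = 0.25719 → i = 59.527°, r = 40.356°, D_min = 137.630°, rainbow angle = 42.370°.
Angular width = |41.071° − 42.370°| = 1.299°.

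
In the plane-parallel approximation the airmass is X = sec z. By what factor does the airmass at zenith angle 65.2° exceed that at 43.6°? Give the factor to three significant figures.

1.73

X(65.2°)/X(43.6°) = sec 65.2° / sec 43.6° = cos 43.6° / cos 65.2° = 0.7242/0.4195 = 1.7265.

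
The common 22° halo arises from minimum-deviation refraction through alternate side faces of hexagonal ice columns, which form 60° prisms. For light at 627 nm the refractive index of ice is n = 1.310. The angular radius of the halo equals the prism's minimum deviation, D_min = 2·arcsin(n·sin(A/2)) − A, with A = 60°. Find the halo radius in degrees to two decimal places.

n·sin(A/2) = 1.310 × sin 30° = 1.310 × 0.5000 = 0.6550.
D_min = 2·arcsin(0.6550) − 60° = 2 × 40.920° − 60° = 21.839°.

21.84°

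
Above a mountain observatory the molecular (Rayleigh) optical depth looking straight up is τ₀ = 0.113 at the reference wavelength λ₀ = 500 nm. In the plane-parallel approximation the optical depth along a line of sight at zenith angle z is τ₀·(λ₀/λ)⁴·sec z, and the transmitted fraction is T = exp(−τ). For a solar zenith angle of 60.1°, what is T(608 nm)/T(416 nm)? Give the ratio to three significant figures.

Airmass: sec 60.1° = 2.0061.
τ(608 nm) = 0.113 × (500/608)⁴ × 2.0061 = 0.113 × 0.4574 × 2.0061 = 0.1037.
τ(416 nm) = 0.113 × (500/416)⁴ × 2.0061 = 0.113 × 2.0869 × 2.0061 = 0.4731.
T(608)/T(416) = exp(τ_B − τ_A) = exp(0.3694) = 1.4469.

1.45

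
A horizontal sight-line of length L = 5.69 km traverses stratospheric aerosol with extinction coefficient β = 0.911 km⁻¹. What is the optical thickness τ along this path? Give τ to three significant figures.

τ = β·L = 0.911 × 5.69 = 5.1836.

5.18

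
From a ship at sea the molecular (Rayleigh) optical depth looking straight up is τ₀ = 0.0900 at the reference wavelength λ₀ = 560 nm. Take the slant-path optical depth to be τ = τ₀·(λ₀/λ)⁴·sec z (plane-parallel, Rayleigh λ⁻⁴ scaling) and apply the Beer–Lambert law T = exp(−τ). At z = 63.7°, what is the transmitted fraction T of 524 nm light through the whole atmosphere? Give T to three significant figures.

0.767

sec 63.7° = 2.2570.
τ = 0.0900 × (560/524)⁴ × 2.2570 = 0.0900 × 1.3044 × 2.2570 = 0.2650.
T = exp(−0.2650) = 0.7672.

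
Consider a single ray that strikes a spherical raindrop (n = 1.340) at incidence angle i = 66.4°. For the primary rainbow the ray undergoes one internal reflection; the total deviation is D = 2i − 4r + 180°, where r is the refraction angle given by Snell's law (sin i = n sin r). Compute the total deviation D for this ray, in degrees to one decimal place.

sin r = sin 66.4° / 1.340 = 0.9164/1.340 = 0.6839; r = 43.15°.
D = 2·66.4° − 4·43.15° + 180° = 132.80° − 172.58° + 180° = 140.22°.

140.2°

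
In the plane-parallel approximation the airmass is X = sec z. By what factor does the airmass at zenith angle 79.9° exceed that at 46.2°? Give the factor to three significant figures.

X(79.9°)/X(46.2°) = sec 79.9° / sec 46.2° = cos 46.2° / cos 79.9° = 0.6921/0.1754 = 3.9468.

3.95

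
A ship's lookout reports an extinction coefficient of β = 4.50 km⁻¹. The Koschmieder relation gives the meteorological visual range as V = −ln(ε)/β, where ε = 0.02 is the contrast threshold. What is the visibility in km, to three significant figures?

0.869 km

V = −ln(0.02) / 4.50 = 3.912 / 4.50 = 0.8693 km.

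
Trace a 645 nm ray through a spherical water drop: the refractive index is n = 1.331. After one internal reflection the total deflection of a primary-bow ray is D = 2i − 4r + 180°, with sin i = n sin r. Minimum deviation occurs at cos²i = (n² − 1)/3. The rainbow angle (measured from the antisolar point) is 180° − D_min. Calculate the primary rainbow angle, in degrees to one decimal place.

cos²i = (1.77156 − 1)/3 = 0.25719; i = arccos(0.50714) = 59.527°.
sin r = sin 59.527°/1.331 = 0.64753; r = 40.356°.
D_min = 2·59.527° − 4·40.356° + 180° = 137.630°.
Rainbow angle = 180° − D_min = 42.370°.

42.4°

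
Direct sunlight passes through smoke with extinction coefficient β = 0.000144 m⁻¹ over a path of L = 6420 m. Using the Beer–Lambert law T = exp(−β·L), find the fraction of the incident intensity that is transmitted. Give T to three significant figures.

0.397

τ = β·L = 0.000144 × 6420 = 0.9245.
T = exp(−0.9245) = 0.3967.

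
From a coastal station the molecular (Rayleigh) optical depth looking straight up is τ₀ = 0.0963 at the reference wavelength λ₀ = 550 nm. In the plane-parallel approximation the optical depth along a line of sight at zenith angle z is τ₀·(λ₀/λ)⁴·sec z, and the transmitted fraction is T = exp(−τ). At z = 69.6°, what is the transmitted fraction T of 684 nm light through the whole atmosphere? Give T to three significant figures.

sec 69.6° = 2.8688.
τ = 0.0963 × (550/684)⁴ × 2.8688 = 0.0963 × 0.4180 × 2.8688 = 0.1155.
T = exp(−0.1155) = 0.8909.

0.891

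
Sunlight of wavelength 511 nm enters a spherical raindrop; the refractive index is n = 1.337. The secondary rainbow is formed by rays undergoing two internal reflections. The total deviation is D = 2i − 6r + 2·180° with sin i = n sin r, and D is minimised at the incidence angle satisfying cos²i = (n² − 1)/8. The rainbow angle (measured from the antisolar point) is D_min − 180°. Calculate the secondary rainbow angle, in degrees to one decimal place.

cos²i = (1.78757 − 1)/8 = 0.09845; i = arccos(0.31376) = 71.714°.
sin r = sin 71.714°/1.337 = 0.71017; r = 45.249°.
D_min = 2·71.714° − 6·45.249° + 360° = 231.934°.
Rainbow angle = D_min − 180° = 51.934°.

51.9°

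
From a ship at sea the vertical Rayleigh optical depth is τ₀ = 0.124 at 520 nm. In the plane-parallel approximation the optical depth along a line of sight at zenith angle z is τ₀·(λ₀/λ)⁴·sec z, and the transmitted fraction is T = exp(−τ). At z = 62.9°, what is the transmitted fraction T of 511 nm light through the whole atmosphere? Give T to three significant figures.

sec 62.9° = 2.1952.
τ = 0.124 × (520/511)⁴ × 2.1952 = 0.124 × 1.0723 × 2.1952 = 0.2919.
T = exp(−0.2919) = 0.7469.

0.747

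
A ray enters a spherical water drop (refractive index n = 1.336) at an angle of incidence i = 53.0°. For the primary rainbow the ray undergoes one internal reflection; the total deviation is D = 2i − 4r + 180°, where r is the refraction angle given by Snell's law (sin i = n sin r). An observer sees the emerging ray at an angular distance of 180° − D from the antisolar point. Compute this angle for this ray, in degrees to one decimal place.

40.8°

sin r = sin 53.0° / 1.336 = 0.7986/1.336 = 0.5978; r = 36.71°.
D = 2·53.0° − 4·36.71° + 180° = 106.00° − 146.84° + 180° = 139.16°.
Angle from antisolar point = 180° − D = 40.84°.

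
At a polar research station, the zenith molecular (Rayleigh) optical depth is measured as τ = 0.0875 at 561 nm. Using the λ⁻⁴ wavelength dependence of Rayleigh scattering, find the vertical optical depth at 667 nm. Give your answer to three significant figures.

0.0438

τ(667 nm) = τ(561 nm) × (561/667)⁴ = 0.0875 × (0.8411)⁴ = 0.0875 × 0.5004 = 0.0438.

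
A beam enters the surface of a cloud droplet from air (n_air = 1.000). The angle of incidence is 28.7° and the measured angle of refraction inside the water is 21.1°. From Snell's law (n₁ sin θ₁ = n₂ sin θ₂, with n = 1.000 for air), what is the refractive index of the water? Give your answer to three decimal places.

1.334

n = sin θ_i / sin θ_r = sin 28.7° / sin 21.1° = 0.4802 / 0.3600 = 1.3340.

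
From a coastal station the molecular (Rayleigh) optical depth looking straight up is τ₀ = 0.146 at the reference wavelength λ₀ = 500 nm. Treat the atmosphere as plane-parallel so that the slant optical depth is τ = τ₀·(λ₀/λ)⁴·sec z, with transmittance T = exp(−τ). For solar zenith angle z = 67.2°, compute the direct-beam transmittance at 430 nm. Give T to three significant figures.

sec 67.2° = 2.5805.
τ = 0.146 × (500/430)⁴ × 2.5805 = 0.146 × 1.8281 × 2.5805 = 0.6888.
T = exp(−0.6888) = 0.5022.

0.502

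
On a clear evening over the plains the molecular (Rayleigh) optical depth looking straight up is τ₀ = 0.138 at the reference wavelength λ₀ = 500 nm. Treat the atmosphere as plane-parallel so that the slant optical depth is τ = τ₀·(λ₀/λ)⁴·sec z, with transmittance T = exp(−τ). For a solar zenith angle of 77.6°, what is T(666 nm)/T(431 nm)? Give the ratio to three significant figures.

Airmass: sec 77.6° = 4.6569.
τ(666 nm) = 0.138 × (500/666)⁴ × 4.6569 = 0.138 × 0.3177 × 4.6569 = 0.2042.
τ(431 nm) = 0.138 × (500/431)⁴ × 4.6569 = 0.138 × 1.8112 × 4.6569 = 1.1640.
T(666)/T(431) = exp(τ_B − τ_A) = exp(0.9598) = 2.6112.

2.61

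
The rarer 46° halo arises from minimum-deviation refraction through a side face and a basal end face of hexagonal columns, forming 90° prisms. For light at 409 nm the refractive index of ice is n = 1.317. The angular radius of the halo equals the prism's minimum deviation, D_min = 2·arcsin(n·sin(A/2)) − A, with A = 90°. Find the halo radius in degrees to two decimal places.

n·sin(A/2) = 1.317 × sin 45° = 1.317 × 0.7071 = 0.9313.
D_min = 2·arcsin(0.9313) − 90° = 2 × 68.632° − 90° = 47.264°.

47.26°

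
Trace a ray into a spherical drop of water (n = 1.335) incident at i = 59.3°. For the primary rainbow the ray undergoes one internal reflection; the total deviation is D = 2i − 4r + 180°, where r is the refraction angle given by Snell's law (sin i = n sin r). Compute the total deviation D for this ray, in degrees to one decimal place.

sin r = sin 59.3° / 1.335 = 0.8599/1.335 = 0.6441; r = 40.10°.
D = 2·59.3° − 4·40.10° + 180° = 118.60° − 160.39° + 180° = 138.21°.

138.2°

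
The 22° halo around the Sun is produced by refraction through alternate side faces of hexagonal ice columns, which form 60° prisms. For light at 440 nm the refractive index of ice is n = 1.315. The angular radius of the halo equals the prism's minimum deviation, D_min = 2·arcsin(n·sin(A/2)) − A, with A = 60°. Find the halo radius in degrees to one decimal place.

n·sin(A/2) = 1.315 × sin 30° = 1.315 × 0.5000 = 0.6575.
D_min = 2·arcsin(0.6575) − 60° = 2 × 41.109° − 60° = 22.219°.

22.2°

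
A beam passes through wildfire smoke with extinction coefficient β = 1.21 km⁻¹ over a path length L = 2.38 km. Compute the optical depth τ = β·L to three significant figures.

τ = β·L = 1.21 × 2.38 = 2.8798.

2.88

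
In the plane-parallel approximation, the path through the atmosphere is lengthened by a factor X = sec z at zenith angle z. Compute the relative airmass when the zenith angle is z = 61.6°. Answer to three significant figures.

X = sec z = 1/cos 61.6° = 1/0.4756 = 2.1025.

2.10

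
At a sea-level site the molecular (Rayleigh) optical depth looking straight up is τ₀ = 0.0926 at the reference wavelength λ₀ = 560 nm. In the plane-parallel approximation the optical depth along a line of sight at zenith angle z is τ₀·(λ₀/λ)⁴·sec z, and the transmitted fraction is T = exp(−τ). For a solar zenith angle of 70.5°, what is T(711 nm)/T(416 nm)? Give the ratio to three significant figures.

Airmass: sec 70.5° = 2.9957.
τ(711 nm) = 0.0926 × (560/711)⁴ × 2.9957 = 0.0926 × 0.3848 × 2.9957 = 0.1068.
τ(416 nm) = 0.0926 × (560/416)⁴ × 2.9957 = 0.0926 × 3.2838 × 2.9957 = 0.9109.
T(711)/T(416) = exp(τ_B − τ_A) = exp(0.8042) = 2.2349.

2.23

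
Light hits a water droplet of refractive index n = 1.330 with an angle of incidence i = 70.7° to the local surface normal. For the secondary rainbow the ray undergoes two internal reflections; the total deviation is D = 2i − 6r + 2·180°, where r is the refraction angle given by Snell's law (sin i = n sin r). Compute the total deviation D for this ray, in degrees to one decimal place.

sin r = sin 70.7° / 1.330 = 0.9438/1.330 = 0.7096; r = 45.20°.
D = 2·70.7° − 6·45.20° + 2·180° = 141.40° − 271.23° + 360° = 230.17°.

230.2°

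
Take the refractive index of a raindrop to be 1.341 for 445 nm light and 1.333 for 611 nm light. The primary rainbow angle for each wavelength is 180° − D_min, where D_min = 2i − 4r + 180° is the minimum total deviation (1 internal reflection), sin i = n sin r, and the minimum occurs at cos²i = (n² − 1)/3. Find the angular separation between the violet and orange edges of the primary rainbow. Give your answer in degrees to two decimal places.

1.15°

At 445 nm (n = 1.341): cos²i = 0.26609 → i = 58.946°, r = 39.705°, D_min = 139.071°, rainbow angle = 40.929°.
At 611 nm (n = 1.333): cos²i = 0.25896 → i = 59.410°, r = 40.225°, D_min = 137.922°, rainbow angle = 42.078°.
Angular width = |40.929° − 42.078°| = 1.149°.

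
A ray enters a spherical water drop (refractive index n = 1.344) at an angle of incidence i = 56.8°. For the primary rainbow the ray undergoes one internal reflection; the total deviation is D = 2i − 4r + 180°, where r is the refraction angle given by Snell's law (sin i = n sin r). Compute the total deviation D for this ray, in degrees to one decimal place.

sin r = sin 56.8° / 1.344 = 0.8368/1.344 = 0.6226; r = 38.51°.
D = 2·56.8° − 4·38.51° + 180° = 113.60° − 154.02° + 180° = 139.58°.

139.6°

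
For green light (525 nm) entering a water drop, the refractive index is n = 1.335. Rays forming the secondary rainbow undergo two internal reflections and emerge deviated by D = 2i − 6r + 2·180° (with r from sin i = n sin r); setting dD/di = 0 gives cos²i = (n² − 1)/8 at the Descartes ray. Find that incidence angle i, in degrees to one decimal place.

71.8°

cos²i = (1.335² − 1)/8 = (1.78222 − 1)/8 = 0.09778.
cos i = 0.31269, so i = 71.778°.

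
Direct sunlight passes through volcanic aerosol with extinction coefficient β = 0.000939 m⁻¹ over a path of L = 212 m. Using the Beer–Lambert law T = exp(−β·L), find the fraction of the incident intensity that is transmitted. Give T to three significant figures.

0.819

τ = β·L = 0.000939 × 212 = 0.1991.
T = exp(−0.1991) = 0.8195.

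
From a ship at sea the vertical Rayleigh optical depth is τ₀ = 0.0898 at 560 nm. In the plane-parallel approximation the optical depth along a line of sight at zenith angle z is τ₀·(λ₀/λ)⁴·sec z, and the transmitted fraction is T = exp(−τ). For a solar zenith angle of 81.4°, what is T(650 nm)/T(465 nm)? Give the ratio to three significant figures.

Airmass: sec 81.4° = 6.6874.
τ(650 nm) = 0.0898 × (560/650)⁴ × 6.6874 = 0.0898 × 0.5509 × 6.6874 = 0.3309.
τ(465 nm) = 0.0898 × (560/465)⁴ × 6.6874 = 0.0898 × 2.1035 × 6.6874 = 1.2632.
T(650)/T(465) = exp(τ_B − τ_A) = exp(0.9324) = 2.5405.

2.54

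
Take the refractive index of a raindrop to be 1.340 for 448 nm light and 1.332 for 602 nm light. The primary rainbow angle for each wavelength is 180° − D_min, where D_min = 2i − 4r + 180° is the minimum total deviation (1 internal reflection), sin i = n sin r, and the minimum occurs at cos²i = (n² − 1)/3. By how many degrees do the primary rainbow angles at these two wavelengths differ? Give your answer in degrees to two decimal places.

1.15°

At 448 nm (n = 1.340): cos²i = 0.26520 → i = 59.004°, r = 39.770°, D_min = 138.929°, rainbow angle = 41.071°.
At 602 nm (n = 1.332): cos²i = 0.25807 → i = 59.469°, r = 40.290°, D_min = 137.776°, rainbow angle = 42.224°.
Angular width = |41.071° − 42.224°| = 1.153°.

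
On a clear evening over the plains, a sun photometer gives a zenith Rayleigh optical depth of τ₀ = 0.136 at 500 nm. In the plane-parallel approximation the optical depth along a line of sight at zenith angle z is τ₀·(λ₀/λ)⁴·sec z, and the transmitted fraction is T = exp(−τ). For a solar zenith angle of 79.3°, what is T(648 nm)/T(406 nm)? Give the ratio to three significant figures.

Airmass: sec 79.3° = 5.3860.
τ(648 nm) = 0.136 × (500/648)⁴ × 5.3860 = 0.136 × 0.3545 × 5.3860 = 0.2596.
τ(406 nm) = 0.136 × (500/406)⁴ × 5.3860 = 0.136 × 2.3003 × 5.3860 = 1.6849.
T(648)/T(406) = exp(τ_B − τ_A) = exp(1.4253) = 4.1590.

4.16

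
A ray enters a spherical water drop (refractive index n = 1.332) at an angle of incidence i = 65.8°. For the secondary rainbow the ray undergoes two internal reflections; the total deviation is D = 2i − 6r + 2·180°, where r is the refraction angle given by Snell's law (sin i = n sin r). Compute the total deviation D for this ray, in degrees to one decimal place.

232.3°

sin r = sin 65.8° / 1.332 = 0.9121/1.332 = 0.6848; r = 43.22°.
D = 2·65.8° − 6·43.22° + 2·180° = 131.60° − 259.31° + 360° = 232.29°.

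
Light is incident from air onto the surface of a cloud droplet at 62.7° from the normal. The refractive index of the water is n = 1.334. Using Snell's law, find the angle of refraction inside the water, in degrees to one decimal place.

Snell: sin θ_r = sin θ_i / n = sin 62.7° / 1.334 = 0.8886 / 1.334 = 0.6661.
θ_r = arcsin(0.6661) = 41.77°.

41.8°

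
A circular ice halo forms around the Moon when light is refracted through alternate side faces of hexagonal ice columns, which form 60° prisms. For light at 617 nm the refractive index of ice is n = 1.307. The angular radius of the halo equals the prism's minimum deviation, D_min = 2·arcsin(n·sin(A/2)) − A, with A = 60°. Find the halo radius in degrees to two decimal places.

21.61°

n·sin(A/2) = 1.307 × sin 30° = 1.307 × 0.5000 = 0.6535.
D_min = 2·arcsin(0.6535) − 60° = 2 × 40.806° − 60° = 21.612°.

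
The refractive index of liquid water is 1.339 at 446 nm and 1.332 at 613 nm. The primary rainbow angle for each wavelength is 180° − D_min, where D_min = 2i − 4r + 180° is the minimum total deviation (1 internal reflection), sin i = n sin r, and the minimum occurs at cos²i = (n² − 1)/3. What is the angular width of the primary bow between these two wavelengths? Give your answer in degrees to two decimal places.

At 446 nm (n = 1.339): cos²i = 0.26431 → i = 59.062°, r = 39.834°, D_min = 138.786°, rainbow angle = 41.214°.
At 613 nm (n = 1.332): cos²i = 0.25807 → i = 59.469°, r = 40.290°, D_min = 137.776°, rainbow angle = 42.224°.
Angular width = |41.214° − 42.224°| = 1.010°.

1.01°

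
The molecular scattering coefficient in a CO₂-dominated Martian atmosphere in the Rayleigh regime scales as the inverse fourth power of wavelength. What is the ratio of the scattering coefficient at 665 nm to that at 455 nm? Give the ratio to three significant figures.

0.219

Rayleigh scattering ∝ λ⁻⁴, so the ratio of coefficients is the inverse fourth power of the wavelength ratio.
σ(665)/σ(455) = (455/665)⁴ = (0.6842)⁴ = 0.2192.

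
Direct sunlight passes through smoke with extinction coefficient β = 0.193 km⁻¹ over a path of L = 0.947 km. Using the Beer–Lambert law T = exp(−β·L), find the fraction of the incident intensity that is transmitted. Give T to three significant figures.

τ = β·L = 0.193 × 0.947 = 0.1828.
T = exp(−0.1828) = 0.8330.

0.833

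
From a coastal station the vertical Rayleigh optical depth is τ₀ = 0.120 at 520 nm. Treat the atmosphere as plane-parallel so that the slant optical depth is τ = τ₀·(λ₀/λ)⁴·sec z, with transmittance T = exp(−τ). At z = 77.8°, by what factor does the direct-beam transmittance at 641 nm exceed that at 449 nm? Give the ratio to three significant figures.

2.17

Airmass: sec 77.8° = 4.7321.
τ(641 nm) = 0.120 × (520/641)⁴ × 4.7321 = 0.120 × 0.4331 × 4.7321 = 0.2459.
τ(449 nm) = 0.120 × (520/449)⁴ × 4.7321 = 0.120 × 1.7990 × 4.7321 = 1.0215.
T(641)/T(449) = exp(τ_B − τ_A) = exp(0.7756) = 2.1719.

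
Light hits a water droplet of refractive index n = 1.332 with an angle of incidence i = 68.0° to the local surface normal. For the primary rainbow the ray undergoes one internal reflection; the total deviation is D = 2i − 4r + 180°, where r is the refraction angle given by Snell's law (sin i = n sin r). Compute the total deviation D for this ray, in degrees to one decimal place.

139.5°

sin r = sin 68.0° / 1.332 = 0.9272/1.332 = 0.6961; r = 44.11°.
D = 2·68.0° − 4·44.11° + 180° = 136.00° − 176.45° + 180° = 139.55°.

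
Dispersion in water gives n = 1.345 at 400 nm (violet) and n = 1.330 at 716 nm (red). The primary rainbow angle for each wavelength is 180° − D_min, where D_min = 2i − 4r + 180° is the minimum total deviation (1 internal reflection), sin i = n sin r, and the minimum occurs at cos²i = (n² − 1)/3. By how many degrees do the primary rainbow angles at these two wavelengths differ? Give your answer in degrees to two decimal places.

2.15°

At 400 nm (n = 1.345): cos²i = 0.26967 → i = 58.715°, r = 39.448°, D_min = 139.635°, rainbow angle = 40.365°.
At 716 nm (n = 1.330): cos²i = 0.25630 → i = 59.585°, r = 40.422°, D_min = 137.484°, rainbow angle = 42.516°.
Angular width = |40.365° − 42.516°| = 2.152°.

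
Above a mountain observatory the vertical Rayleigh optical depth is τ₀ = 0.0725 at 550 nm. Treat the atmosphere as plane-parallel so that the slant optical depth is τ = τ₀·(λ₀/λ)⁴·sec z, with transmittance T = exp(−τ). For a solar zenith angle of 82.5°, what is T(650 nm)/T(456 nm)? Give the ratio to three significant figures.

2.44

Airmass: sec 82.5° = 7.6613.
τ(650 nm) = 0.0725 × (550/650)⁴ × 7.6613 = 0.0725 × 0.5126 × 7.6613 = 0.2847.
τ(456 nm) = 0.0725 × (550/456)⁴ × 7.6613 = 0.0725 × 2.1164 × 7.6613 = 1.1755.
T(650)/T(456) = exp(τ_B − τ_A) = exp(0.8908) = 2.4371.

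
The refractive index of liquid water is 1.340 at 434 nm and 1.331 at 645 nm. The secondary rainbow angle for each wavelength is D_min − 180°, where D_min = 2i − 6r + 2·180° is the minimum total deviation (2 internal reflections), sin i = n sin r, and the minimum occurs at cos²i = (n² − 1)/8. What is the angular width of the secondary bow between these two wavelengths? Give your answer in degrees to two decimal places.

2.34°

At 434 nm (n = 1.340): cos²i = 0.09945 → i = 71.618°, r = 45.088°, D_min = 232.709°, rainbow angle = 52.709°.
At 645 nm (n = 1.331): cos²i = 0.09645 → i = 71.907°, r = 45.575°, D_min = 230.365°, rainbow angle = 50.365°.
Angular width = |52.709° − 50.365°| = 2.344°.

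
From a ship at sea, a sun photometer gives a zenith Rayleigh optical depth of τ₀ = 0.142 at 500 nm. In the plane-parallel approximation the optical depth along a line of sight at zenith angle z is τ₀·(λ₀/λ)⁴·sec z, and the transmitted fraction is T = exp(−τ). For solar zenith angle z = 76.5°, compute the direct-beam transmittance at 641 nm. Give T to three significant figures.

0.798

sec 76.5° = 4.2837.
τ = 0.142 × (500/641)⁴ × 4.2837 = 0.142 × 0.3702 × 4.2837 = 0.2252.
T = exp(−0.2252) = 0.7984.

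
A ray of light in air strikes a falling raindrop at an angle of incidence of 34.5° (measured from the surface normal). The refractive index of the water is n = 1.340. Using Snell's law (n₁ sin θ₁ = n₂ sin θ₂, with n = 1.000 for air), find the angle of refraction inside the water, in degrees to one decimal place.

25.0°

Snell: sin θ_r = sin θ_i / n = sin 34.5° / 1.340 = 0.5664 / 1.340 = 0.4227.
θ_r = arcsin(0.4227) = 25.00°.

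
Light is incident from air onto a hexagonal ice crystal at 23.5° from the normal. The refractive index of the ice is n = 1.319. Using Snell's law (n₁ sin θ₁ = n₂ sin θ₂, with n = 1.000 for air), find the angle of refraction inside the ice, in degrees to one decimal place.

Snell: sin θ_r = sin θ_i / n = sin 23.5° / 1.319 = 0.3987 / 1.319 = 0.3023.
θ_r = arcsin(0.3023) = 17.60°.

17.6°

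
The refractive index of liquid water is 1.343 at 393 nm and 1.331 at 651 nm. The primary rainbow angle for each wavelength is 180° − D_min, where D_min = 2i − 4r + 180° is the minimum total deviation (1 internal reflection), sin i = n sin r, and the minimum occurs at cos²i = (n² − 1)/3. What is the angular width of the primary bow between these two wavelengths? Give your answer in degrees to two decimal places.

At 393 nm (n = 1.343): cos²i = 0.26788 → i = 58.830°, r = 39.577°, D_min = 139.354°, rainbow angle = 40.646°.
At 651 nm (n = 1.331): cos²i = 0.25719 → i = 59.527°, r = 40.356°, D_min = 137.630°, rainbow angle = 42.370°.
Angular width = |40.646° − 42.370°| = 1.724°.

1.72°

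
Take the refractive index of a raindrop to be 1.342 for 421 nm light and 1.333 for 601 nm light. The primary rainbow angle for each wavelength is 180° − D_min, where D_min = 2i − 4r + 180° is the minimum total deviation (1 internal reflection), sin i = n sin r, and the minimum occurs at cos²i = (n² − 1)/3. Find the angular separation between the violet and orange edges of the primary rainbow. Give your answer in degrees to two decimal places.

At 421 nm (n = 1.342): cos²i = 0.26699 → i = 58.888°, r = 39.641°, D_min = 139.213°, rainbow angle = 40.787°.
At 601 nm (n = 1.333): cos²i = 0.25896 → i = 59.410°, r = 40.225°, D_min = 137.922°, rainbow angle = 42.078°.
Angular width = |40.787° − 42.078°| = 1.291°.

1.29°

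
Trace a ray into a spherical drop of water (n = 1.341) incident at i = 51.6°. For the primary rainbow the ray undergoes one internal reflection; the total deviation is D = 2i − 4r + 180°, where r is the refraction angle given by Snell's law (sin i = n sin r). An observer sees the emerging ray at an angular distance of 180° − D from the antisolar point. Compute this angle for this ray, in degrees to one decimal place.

sin r = sin 51.6° / 1.341 = 0.7837/1.341 = 0.5844; r = 35.76°.
D = 2·51.6° − 4·35.76° + 180° = 103.20° − 143.05° + 180° = 140.15°.
Angle from antisolar point = 180° − D = 39.85°.

39.8°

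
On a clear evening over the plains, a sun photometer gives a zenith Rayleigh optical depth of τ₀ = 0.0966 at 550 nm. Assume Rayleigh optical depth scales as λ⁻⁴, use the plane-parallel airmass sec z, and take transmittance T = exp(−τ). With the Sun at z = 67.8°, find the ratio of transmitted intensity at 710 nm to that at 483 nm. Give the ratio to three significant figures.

Airmass: sec 67.8° = 2.6466.
τ(710 nm) = 0.0966 × (550/710)⁴ × 2.6466 = 0.0966 × 0.3601 × 2.6466 = 0.0921.
τ(483 nm) = 0.0966 × (550/483)⁴ × 2.6466 = 0.0966 × 1.6814 × 2.6466 = 0.4299.
T(710)/T(483) = exp(τ_B − τ_A) = exp(0.3378) = 1.4019.

1.40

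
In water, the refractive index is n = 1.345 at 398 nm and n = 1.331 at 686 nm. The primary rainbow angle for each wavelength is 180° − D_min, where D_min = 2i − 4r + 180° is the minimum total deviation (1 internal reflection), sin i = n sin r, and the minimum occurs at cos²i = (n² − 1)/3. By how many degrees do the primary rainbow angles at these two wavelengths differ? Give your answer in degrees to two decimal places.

At 398 nm (n = 1.345): cos²i = 0.26967 → i = 58.715°, r = 39.448°, D_min = 139.635°, rainbow angle = 40.365°.
At 686 nm (n = 1.331): cos²i = 0.25719 → i = 59.527°, r = 40.356°, D_min = 137.630°, rainbow angle = 42.370°.
Angular width = |40.365° − 42.370°| = 2.005°.

2.01°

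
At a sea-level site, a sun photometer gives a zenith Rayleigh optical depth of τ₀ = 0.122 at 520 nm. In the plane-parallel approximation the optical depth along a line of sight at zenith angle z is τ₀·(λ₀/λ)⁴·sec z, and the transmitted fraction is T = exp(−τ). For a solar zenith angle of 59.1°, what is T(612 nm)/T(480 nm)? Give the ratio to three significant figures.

1.23

Airmass: sec 59.1° = 1.9473.
τ(612 nm) = 0.122 × (520/612)⁴ × 1.9473 = 0.122 × 0.5212 × 1.9473 = 0.1238.
τ(480 nm) = 0.122 × (520/480)⁴ × 1.9473 = 0.122 × 1.3774 × 1.9473 = 0.3272.
T(612)/T(480) = exp(τ_B − τ_A) = exp(0.2034) = 1.2256.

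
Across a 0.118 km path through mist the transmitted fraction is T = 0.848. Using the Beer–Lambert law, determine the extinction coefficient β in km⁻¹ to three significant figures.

1.40 km⁻¹

Beer–Lambert: T = exp(−βL) ⇒ β = −ln(T)/L = −ln(0.848)/0.118 = 0.1649/0.118 = 1.397 km⁻¹.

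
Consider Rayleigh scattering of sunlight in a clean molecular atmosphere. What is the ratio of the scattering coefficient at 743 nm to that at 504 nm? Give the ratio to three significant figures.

0.212

Rayleigh scattering ∝ λ⁻⁴, so the ratio of coefficients is the inverse fourth power of the wavelength ratio.
σ(743)/σ(504) = (504/743)⁴ = (0.6783)⁴ = 0.2117.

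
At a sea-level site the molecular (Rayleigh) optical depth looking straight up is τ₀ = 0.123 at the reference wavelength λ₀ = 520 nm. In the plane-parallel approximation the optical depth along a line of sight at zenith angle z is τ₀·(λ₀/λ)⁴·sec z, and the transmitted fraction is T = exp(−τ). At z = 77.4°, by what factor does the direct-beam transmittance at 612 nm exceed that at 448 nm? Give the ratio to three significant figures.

2.07

Airmass: sec 77.4° = 4.5841.
τ(612 nm) = 0.123 × (520/612)⁴ × 4.5841 = 0.123 × 0.5212 × 4.5841 = 0.2939.
τ(448 nm) = 0.123 × (520/448)⁴ × 4.5841 = 0.123 × 1.8151 × 4.5841 = 1.0234.
T(612)/T(448) = exp(τ_B − τ_A) = exp(0.7296) = 2.0742.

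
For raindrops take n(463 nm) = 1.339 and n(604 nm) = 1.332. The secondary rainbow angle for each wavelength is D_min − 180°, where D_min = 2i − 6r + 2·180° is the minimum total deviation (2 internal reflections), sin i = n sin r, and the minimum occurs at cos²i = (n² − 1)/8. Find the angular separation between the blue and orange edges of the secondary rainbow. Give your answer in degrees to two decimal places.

At 463 nm (n = 1.339): cos²i = 0.09912 → i = 71.650°, r = 45.141°, D_min = 232.451°, rainbow angle = 52.451°.
At 604 nm (n = 1.332): cos²i = 0.09678 → i = 71.875°, r = 45.520°, D_min = 230.628°, rainbow angle = 50.628°.
Angular width = |52.451° − 50.628°| = 1.823°.

1.82°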